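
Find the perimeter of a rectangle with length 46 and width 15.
Perimeter = 2 * (length + width)
Perimeter = 2 * (46 + 15)
Perimeter = 2 * 61
Perimeter = 122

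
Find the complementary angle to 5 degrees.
Complementary angles sum to 90 degrees.
Other angle = 90 - 5
Other angle = 85 degrees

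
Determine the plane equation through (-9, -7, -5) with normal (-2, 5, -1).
d = n·P = (-2)(-9) + (5)(-7) + (-1)(-5) = -12
Plane: -2x + 5y - z = -12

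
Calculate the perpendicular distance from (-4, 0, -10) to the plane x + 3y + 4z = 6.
d = |1(-4) + 3(0) + 4(-10) - (6)| / √(1² + 3² + 4²) = 50/√26 = 9.806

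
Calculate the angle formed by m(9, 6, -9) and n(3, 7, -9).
m·n = 150, |m|² = 198, |n|² = 139
cos θ = 150/√27522 ≈ 0.9042
θ ≈ 25.29°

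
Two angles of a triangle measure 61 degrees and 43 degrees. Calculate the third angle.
Sum of angles in a triangle = 180 degrees
Third angle = 180 - 61 - 43
Third angle = 76 degrees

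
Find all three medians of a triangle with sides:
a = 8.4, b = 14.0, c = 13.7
Using m_x = ½√(2y² + 2z² - x²):
m_a = ½√(2·14.0² + 2·13.7² - 8.4²) = ½√696.82 = 13.2
m_b = ½√(2·8.4² + 2·13.7² - 14.0²) = ½√320.5 = 8.951
m_c = ½√(2·8.4² + 2·14.0² - 13.7²) = ½√345.43 = 9.293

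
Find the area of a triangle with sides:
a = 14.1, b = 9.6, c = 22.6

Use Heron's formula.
s = (a+b+c)/2 = (14.1+9.6+22.6)/2 = 23.15
A = √(s(s-a)(s-b)(s-c)) = √(23.15·9.05·13.55·0.55)
A = √1561.35 = 39.51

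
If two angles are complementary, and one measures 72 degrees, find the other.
Complementary angles sum to 90 degrees.
Other angle = 90 - 72
Other angle = 18 degrees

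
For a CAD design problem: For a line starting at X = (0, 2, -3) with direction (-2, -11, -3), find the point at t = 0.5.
P(0.5) = (0 + (-2)(0.5), 2 + (-11)(0.5), -3 + (-3)(0.5)) = (-1, -3.5, -4.5)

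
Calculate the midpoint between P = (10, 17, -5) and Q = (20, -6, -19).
Midpoint = ((10+20)/2, (17-6)/2, (-5-19)/2) = (15, 5.5, -12)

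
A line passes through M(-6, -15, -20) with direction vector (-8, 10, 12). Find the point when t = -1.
P(-1) = (-6 + (-8)(-1), -15 + 10(-1), -20 + 12(-1)) = (2, -25, -32)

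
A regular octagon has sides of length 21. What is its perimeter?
Perimeter = number of sides * side length
Perimeter = 8 * 21
Perimeter = 168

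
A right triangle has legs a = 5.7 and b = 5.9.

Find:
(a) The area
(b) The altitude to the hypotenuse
(a) Area = ½ab = ½·5.7·5.9 = 16.815
(b) Hypotenuse c = √(5.7² + 5.9²) = √67.3 = 8.20366
    Area = ½·c·h_c  →  h_c = 2·Area/c = 2·16.815/8.20366 = 4.099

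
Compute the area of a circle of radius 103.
Area = pi * r²
Area = pi * 103²
Area = pi * 10609
Area = 33329.16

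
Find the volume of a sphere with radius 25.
Volume = (4/3) * pi * r³
Volume = (4/3) * pi * 25³
Volume = (4/3) * pi * 15625
Volume = 65449.85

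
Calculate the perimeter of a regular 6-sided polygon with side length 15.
Perimeter = number of sides * side length
Perimeter = 6 * 15
Perimeter = 90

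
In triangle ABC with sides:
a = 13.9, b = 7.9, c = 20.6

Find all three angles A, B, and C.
By the law of cosines:
cos(A) = (b² + c² - a²)/(2bc) = 0.901929  →  A = 25.59°
cos(B) = (a² + c² - b²)/(2ac) = 0.969407  →  B = 14.21°
cos(C) = (a² + b² - c²)/(2ab) = -0.768327  →  C = 140.2°
Check: A + B + C = 180.0° ✓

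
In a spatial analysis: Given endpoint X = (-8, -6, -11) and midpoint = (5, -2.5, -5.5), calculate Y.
Y = (2×5 - (-8), 2×(-2.5) - (-6), 2×(-5.5) - (-11)) = (18, 1, 0)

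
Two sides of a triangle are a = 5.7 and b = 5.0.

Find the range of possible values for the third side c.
By the triangle inequality: |a - b| < c < a + b
|5.7 - 5.0| < c < 5.7 + 5.0
0.7 < c < 10.7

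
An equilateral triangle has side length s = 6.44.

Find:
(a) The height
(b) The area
(a) Height h = s·√3/2 = 6.44·√3/2 = 5.577
(b) Area = (√3/4)·s² = (√3/4)·6.44² = (√3/4)·41.4736 = 17.96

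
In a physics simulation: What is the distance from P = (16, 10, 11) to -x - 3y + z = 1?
d = |(-1)(16) + (-3)(10) + 1(11) - (1)| / √((-1)² + (-3)² + 1²) = 36/√11 = 10.85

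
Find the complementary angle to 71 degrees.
Complementary angles sum to 90 degrees.
Other angle = 90 - 71
Other angle = 19 degrees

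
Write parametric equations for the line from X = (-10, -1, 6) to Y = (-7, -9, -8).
Direction vector d = Y - X = (3, -8, -14)
x = -10 + 3t, y = -1 - 8t, z = 6 - 14t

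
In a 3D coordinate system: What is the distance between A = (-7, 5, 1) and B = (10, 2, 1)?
d = √[(17)² + (-3)² + (0)²] = √298 = 17.26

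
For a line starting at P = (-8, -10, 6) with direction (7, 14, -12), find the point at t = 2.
P(2) = (-8 + 7(2), -10 + 14(2), 6 + (-12)(2)) = (6, 18, -18)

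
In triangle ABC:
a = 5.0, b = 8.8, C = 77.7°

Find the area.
Using A = ½ab·sin(C):
A = ½·5.0·8.8·sin(77.7°) = ½·44·0.977046 = 21.5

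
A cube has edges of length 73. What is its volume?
Volume = s³
Volume = 73³
Volume = 389017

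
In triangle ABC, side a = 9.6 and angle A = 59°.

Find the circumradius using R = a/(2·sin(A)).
R = a/(2·sin(A)) = 9.6/(2·sin(59°))
R = 9.6/(2·0.857167) = 9.6/1.714335 = 5.6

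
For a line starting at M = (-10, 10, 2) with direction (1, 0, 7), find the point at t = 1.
P(1) = (-10 + 1(1), 10 + 0(1), 2 + 7(1)) = (-9, 10, 9)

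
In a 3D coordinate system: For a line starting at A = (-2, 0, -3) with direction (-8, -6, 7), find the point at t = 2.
P(2) = (-2 + (-8)(2), 0 + (-6)(2), -3 + 7(2)) = (-18, -12, 11)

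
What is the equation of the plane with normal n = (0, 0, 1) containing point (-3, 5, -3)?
d = n·P = (0)(-3) + (0)(5) + (1)(-3) = -3
Plane: z = -3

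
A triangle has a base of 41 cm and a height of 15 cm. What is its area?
Area = (1/2) * base * height
Area = (1/2) * 41 * 15
Area = 307.50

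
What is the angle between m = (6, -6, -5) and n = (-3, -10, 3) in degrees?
m·n = 27, |m|² = 97, |n|² = 118
cos θ = 27/√11446 ≈ 0.2524
θ ≈ 75.38°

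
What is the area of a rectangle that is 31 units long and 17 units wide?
Area = length * width
Area = 31 * 17
Area = 527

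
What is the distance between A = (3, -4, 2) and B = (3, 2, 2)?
d = √[(0)² + (6)² + (0)²] = √36 = 6.0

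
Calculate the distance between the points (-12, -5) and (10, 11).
Using the distance formula: d = sqrt((x₂-x₁)² + (y₂-y₁)²)
dx = 10 - (-12) = 22
dy = 11 - (-5) = 16
d = sqrt(22² + 16²) = sqrt(484 + 256) = sqrt(740) = 27.20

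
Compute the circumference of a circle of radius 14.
Circumference = 2 * pi * r
Circumference = 2 * pi * 14
Circumference = 87.96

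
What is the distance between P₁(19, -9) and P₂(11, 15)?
Using the distance formula: d = sqrt((x₂-x₁)² + (y₂-y₁)²)
dx = 11 - 19 = -8
dy = 15 - (-9) = 24
d = sqrt((-8)² + 24²) = sqrt(64 + 576) = sqrt(640) = 25.30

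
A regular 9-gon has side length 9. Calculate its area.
For a regular 9-gon with side length s = 9:
Apothem a = s / (2*tan(pi/9)) = 9 / (2*tan(pi/9)) ≈ 12.3636
Perimeter P = 9 * 9 = 81
Area = (1/2) * P * a = (1/2) * 81 * 12.3636 = 500.73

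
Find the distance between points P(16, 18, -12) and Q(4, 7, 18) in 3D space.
d = √[(-12)² + (-11)² + (30)²] = √1165 = 34.13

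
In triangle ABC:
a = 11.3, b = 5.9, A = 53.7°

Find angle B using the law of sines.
sin(B)/b = sin(A)/a
sin(B) = b·sin(A)/a = 5.9·sin(53.7°)/11.3 = 0.420794
B = arcsin(0.420794) = 24.88°  (b ≤ a, so B ≤ A and the acute solution is unique)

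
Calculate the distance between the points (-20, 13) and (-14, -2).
Using the distance formula: d = sqrt((x₂-x₁)² + (y₂-y₁)²)
dx = (-14) - (-20) = 6
dy = (-2) - 13 = -15
d = sqrt(6² + (-15)²) = sqrt(36 + 225) = sqrt(261) = 16.16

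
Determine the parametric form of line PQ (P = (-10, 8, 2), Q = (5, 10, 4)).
Direction vector d = Q - P = (15, 2, 2)
x = -10 + 15t, y = 8 + 2t, z = 2 + 2t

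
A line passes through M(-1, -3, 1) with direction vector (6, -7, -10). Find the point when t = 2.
P(2) = (-1 + 6(2), -3 + (-7)(2), 1 + (-10)(2)) = (11, -17, -19)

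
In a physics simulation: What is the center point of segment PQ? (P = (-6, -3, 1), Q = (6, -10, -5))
Midpoint = ((-6+6)/2, (-3-10)/2, (1-5)/2) = (0, -6.5, -2)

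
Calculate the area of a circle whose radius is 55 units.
Area = pi * r²
Area = pi * 55²
Area = pi * 3025
Area = 9503.32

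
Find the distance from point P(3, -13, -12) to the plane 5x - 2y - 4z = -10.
d = |5(3) + (-2)(-13) + (-4)(-12) - (-10)| / √(5² + (-2)² + (-4)²) = 99/√45 = 14.76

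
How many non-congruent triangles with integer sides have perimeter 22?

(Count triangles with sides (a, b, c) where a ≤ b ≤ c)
With a ≤ b ≤ c and a + b + c = 22, the triangle inequality a + b > c gives c < 22/2, so c ≤ 10.
Iterate a from 1 to ⌊p/3⌋ = 7; for each a, b ranges from a to ⌊(p−a)/2⌋ with c = p − a − b, keeping only c ≥ b.
Triples: (2, 10, 10), (3, 9, 10), (4, 8, 10), …
Count = 10 triangles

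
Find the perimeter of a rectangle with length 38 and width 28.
Perimeter = 2 * (length + width)
Perimeter = 2 * (38 + 28)
Perimeter = 2 * 66
Perimeter = 132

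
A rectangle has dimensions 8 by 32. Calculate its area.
Area = length * width
Area = 8 * 32
Area = 256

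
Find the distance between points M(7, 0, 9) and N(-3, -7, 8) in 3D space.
d = √[(-10)² + (-7)² + (-1)²] = √150 = 12.25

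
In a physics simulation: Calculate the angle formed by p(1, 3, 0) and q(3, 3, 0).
p·q = 12, |p|² = 10, |q|² = 18
cos θ = 12/√180 ≈ 0.8944
θ ≈ 26.57°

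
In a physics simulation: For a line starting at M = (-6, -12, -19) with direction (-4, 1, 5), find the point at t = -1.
P(-1) = (-6 + (-4)(-1), -12 + 1(-1), -19 + 5(-1)) = (-2, -13, -24)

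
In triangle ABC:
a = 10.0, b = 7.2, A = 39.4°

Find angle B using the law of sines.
sin(B)/b = sin(A)/a
sin(B) = b·sin(A)/a = 7.2·sin(39.4°)/10.0 = 0.457006
B = arcsin(0.457006) = 27.19°  (b ≤ a, so B ≤ A and the acute solution is unique)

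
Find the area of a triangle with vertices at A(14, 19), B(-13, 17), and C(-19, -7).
Using the coordinate formula: Area = (1/2)|x₁(y₂-y₃) + x₂(y₃-y₁) + x₃(y₁-y₂)|
Area = (1/2)|14(17-(-7)) + (-13)((-7)-19) + (-19)(19-17)|
Area = (1/2)|14*24 + (-13)*(-26) + (-19)*2|
Area = (1/2)|336 + 338 + (-38)|
Area = (1/2)*636 = 318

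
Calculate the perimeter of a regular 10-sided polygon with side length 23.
Perimeter = number of sides * side length
Perimeter = 10 * 23
Perimeter = 230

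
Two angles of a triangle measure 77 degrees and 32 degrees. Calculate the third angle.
Sum of angles in a triangle = 180 degrees
Third angle = 180 - 77 - 32
Third angle = 71 degrees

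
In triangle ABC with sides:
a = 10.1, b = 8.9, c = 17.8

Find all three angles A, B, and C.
By the law of cosines:
cos(A) = (b² + c² - a²)/(2bc) = 0.928039  →  A = 21.87°
cos(B) = (a² + c² - b²)/(2ac) = 0.944599  →  B = 19.16°
cos(C) = (a² + b² - c²)/(2ab) = -0.754366  →  C = 139°
Check: A + B + C = 180.0° ✓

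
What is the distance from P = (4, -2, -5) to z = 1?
d = |0(4) + 0(-2) + 1(-5) - (1)| / √(0² + 0² + 1²) = 6/√1 = 6.0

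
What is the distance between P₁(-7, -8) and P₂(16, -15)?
Using the distance formula: d = sqrt((x₂-x₁)² + (y₂-y₁)²)
dx = 16 - (-7) = 23
dy = (-15) - (-8) = -7
d = sqrt(23² + (-7)²) = sqrt(529 + 49) = sqrt(578) = 24.04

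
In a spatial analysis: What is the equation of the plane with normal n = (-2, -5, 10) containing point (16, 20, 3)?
d = n·P = (-2)(16) + (-5)(20) + (10)(3) = -102
Plane: -2x - 5y + 10z = -102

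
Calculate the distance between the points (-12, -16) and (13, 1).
Using the distance formula: d = sqrt((x₂-x₁)² + (y₂-y₁)²)
dx = 13 - (-12) = 25
dy = 1 - (-16) = 17
d = sqrt(25² + 17²) = sqrt(625 + 289) = sqrt(914) = 30.23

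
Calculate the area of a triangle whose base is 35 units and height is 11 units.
Area = (1/2) * base * height
Area = (1/2) * 35 * 11
Area = 192.50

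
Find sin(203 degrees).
sin(203 degrees) = -0.3907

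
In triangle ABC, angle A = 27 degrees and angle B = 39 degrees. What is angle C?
Sum of angles in a triangle = 180 degrees
Third angle = 180 - 27 - 39
Third angle = 114 degrees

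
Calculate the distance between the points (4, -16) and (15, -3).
Using the distance formula: d = sqrt((x₂-x₁)² + (y₂-y₁)²)
dx = 15 - 4 = 11
dy = (-3) - (-16) = 13
d = sqrt(11² + 13²) = sqrt(121 + 169) = sqrt(290) = 17.03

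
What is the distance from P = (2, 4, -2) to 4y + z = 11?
d = |0(2) + 4(4) + 1(-2) - (11)| / √(0² + 4² + 1²) = 3/√17 = 0.7276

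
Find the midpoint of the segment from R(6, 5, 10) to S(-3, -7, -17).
Midpoint = ((6-3)/2, (5-7)/2, (10-17)/2) = (1.5, -1, -3.5)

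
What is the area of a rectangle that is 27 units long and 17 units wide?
Area = length * width
Area = 27 * 17
Area = 459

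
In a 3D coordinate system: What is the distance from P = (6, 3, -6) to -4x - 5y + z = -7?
d = |(-4)(6) + (-5)(3) + 1(-6) - (-7)| / √((-4)² + (-5)² + 1²) = 38/√42 = 5.864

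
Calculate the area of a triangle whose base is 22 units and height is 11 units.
Area = (1/2) * base * height
Area = (1/2) * 22 * 11
Area = 121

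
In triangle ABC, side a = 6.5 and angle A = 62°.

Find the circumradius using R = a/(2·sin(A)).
R = a/(2·sin(A)) = 6.5/(2·sin(62°))
R = 6.5/(2·0.882948) = 6.5/1.765895 = 3.681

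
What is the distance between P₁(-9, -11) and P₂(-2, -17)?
Using the distance formula: d = sqrt((x₂-x₁)² + (y₂-y₁)²)
dx = (-2) - (-9) = 7
dy = (-17) - (-11) = -6
d = sqrt(7² + (-6)²) = sqrt(49 + 36) = sqrt(85) = 9.22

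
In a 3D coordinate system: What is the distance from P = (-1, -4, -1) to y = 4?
d = |0(-1) + 1(-4) + 0(-1) - (4)| / √(0² + 1² + 0²) = 8/√1 = 8.0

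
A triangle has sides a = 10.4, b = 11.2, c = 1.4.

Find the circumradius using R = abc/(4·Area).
s = (a+b+c)/2 = 11.5
Area = √(s(s-a)(s-b)(s-c)) = √(11.5·1.1·0.3·10.1) = 6.19108
R = abc/(4·Area) = (10.4·11.2·1.4)/(4·6.19108) = 163.072/24.76432 = 6.585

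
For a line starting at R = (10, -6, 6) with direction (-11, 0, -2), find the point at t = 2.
P(2) = (10 + (-11)(2), -6 + 0(2), 6 + (-2)(2)) = (-12, -6, 2)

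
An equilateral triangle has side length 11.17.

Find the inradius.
For an equilateral triangle, r = s/(2√3) where s is the side.
r = 11.17/(2√3) = 11.17/3.464102 = 3.225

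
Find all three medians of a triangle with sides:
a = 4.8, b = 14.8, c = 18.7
Using m_x = ½√(2y² + 2z² - x²):
m_a = ½√(2·14.8² + 2·18.7² - 4.8²) = ½√1114.42 = 16.69
m_b = ½√(2·4.8² + 2·18.7² - 14.8²) = ½√526.42 = 11.47
m_c = ½√(2·4.8² + 2·14.8² - 18.7²) = ½√134.47 = 5.798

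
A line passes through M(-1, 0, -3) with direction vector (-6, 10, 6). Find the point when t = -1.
P(-1) = (-1 + (-6)(-1), 0 + 10(-1), -3 + 6(-1)) = (5, -10, -9)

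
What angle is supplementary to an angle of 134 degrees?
Supplementary angles sum to 180 degrees.
Other angle = 180 - 134
Other angle = 46 degrees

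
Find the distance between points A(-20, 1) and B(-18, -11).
Using the distance formula: d = sqrt((x₂-x₁)² + (y₂-y₁)²)
dx = (-18) - (-20) = 2
dy = (-11) - 1 = -12
d = sqrt(2² + (-12)²) = sqrt(4 + 144) = sqrt(148) = 12.17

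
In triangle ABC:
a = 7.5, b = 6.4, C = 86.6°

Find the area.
Using A = ½ab·sin(C):
A = ½·7.5·6.4·sin(86.6°) = ½·48·0.998240 = 23.96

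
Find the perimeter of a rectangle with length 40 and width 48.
Perimeter = 2 * (length + width)
Perimeter = 2 * (40 + 48)
Perimeter = 2 * 88
Perimeter = 176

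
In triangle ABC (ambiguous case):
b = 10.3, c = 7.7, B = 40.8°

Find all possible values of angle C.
sin(C)/c = sin(B)/b  →  sin(C) = c·sin(B)/b = 7.7·sin(40.8°)/10.3 = 0.488479
C₁ = arcsin(0.488479) = 29.24°,  C₂ = 180° - C₁ = 150.76°
Check C₂: A = 180° - 40.8° - 150.76° = -11.56° ≤ 0, rejected
C = 29.24° (one solution)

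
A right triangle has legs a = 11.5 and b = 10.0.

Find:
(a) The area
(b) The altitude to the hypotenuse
(a) Area = ½ab = ½·11.5·10.0 = 57.5
(b) Hypotenuse c = √(11.5² + 10.0²) = √232.25 = 15.2398
    Area = ½·c·h_c  →  h_c = 2·Area/c = 2·57.5/15.2398 = 7.546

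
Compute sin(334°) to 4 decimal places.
sin(334 degrees) = -0.4384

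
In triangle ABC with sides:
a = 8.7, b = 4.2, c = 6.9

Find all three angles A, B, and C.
By the law of cosines:
cos(A) = (b² + c² - a²)/(2bc) = -0.180124  →  A = 100.4°
cos(B) = (a² + c² - b²)/(2ac) = 0.880060  →  B = 28.35°
cos(C) = (a² + b² - c²)/(2ab) = 0.625616  →  C = 51.27°
Check: A + B + C = 180.0° ✓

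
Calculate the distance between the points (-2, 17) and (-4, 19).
Using the distance formula: d = sqrt((x₂-x₁)² + (y₂-y₁)²)
dx = (-4) - (-2) = -2
dy = 19 - 17 = 2
d = sqrt((-2)² + 2²) = sqrt(4 + 4) = sqrt(8) = 2.83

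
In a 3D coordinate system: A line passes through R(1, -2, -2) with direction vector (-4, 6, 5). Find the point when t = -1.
P(-1) = (1 + (-4)(-1), -2 + 6(-1), -2 + 5(-1)) = (5, -8, -7)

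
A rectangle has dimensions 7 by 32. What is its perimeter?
Perimeter = 2 * (length + width)
Perimeter = 2 * (7 + 32)
Perimeter = 2 * 39
Perimeter = 78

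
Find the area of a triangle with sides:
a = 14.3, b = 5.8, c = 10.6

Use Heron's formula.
s = (a+b+c)/2 = (14.3+5.8+10.6)/2 = 15.35
A = √(s(s-a)(s-b)(s-c)) = √(15.35·1.05·9.55·4.75)
A = √731.13 = 27.04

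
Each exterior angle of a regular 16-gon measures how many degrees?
Exterior angle of a regular n-gon = 360/n
Exterior angle = 360/16
Exterior angle = 22.50 degrees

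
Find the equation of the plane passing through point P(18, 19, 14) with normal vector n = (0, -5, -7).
d = n·P = (0)(18) + (-5)(19) + (-7)(14) = -193
Plane: -5y - 7z = -193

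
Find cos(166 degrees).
cos(166 degrees) = -0.9703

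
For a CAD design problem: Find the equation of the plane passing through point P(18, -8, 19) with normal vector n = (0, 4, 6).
d = n·P = (0)(18) + (4)(-8) + (6)(19) = 82
Plane: 4y + 6z = 82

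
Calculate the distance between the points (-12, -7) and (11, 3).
Using the distance formula: d = sqrt((x₂-x₁)² + (y₂-y₁)²)
dx = 11 - (-12) = 23
dy = 3 - (-7) = 10
d = sqrt(23² + 10²) = sqrt(529 + 100) = sqrt(629) = 25.08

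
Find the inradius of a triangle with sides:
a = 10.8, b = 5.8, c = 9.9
s = (a+b+c)/2 = (10.8+5.8+9.9)/2 = 13.25
Area = √(s(s-a)(s-b)(s-c)) = √(13.25·2.45·7.45·3.35) = 28.4637
r = Area/s = 28.4637/13.25 = 2.148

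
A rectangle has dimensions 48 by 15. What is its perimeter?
Perimeter = 2 * (length + width)
Perimeter = 2 * (48 + 15)
Perimeter = 2 * 63
Perimeter = 126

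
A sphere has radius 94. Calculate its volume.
Volume = (4/3) * pi * r³
Volume = (4/3) * pi * 94³
Volume = (4/3) * pi * 830584
Volume = 3479142.12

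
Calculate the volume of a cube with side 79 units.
Volume = s³
Volume = 79³
Volume = 493039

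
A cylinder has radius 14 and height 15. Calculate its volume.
Volume = pi * r² * h
Volume = pi * 14² * 15
Volume = pi * 196 * 15
Volume = pi * 2940
Volume = 9236.28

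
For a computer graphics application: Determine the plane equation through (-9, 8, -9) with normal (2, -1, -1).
d = n·P = (2)(-9) + (-1)(8) + (-1)(-9) = -17
Plane: 2x - y - z = -17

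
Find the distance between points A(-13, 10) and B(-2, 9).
Using the distance formula: d = sqrt((x₂-x₁)² + (y₂-y₁)²)
dx = (-2) - (-13) = 11
dy = 9 - 10 = -1
d = sqrt(11² + (-1)²) = sqrt(121 + 1) = sqrt(122) = 11.05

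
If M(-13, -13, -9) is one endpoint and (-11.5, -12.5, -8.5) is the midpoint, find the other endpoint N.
N = (2×(-11.5) - (-13), 2×(-12.5) - (-13), 2×(-8.5) - (-9)) = (-10, -12, -8)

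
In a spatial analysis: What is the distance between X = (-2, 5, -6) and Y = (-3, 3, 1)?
d = √[(-1)² + (-2)² + (7)²] = √54 = 7.348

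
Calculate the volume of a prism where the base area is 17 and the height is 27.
Volume = base area * height
Volume = 17 * 27
Volume = 459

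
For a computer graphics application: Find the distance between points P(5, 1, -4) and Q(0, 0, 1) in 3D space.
d = √[(-5)² + (-1)² + (5)²] = √51 = 7.141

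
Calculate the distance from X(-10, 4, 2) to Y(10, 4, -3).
d = √[(20)² + (0)² + (-5)²] = √425 = 20.62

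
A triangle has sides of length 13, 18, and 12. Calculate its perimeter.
Perimeter = sum of all sides
Perimeter = 13 + 18 + 12
Perimeter = 43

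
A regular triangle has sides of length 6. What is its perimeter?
Perimeter = number of sides * side length
Perimeter = 3 * 6
Perimeter = 18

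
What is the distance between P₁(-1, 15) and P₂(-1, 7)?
Using the distance formula: d = sqrt((x₂-x₁)² + (y₂-y₁)²)
dx = (-1) - (-1) = 0
dy = 7 - 15 = -8
d = sqrt(0² + (-8)²) = sqrt(0 + 64) = sqrt(64) = 8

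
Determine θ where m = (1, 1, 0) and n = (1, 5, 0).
m·n = 6, |m|² = 2, |n|² = 26
cos θ = 6/√52 ≈ 0.8321
θ ≈ 33.69°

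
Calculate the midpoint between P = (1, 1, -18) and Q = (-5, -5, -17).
Midpoint = ((1-5)/2, (1-5)/2, (-18-17)/2) = (-2, -2, -17.5)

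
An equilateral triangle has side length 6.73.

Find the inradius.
For an equilateral triangle, r = s/(2√3) where s is the side.
r = 6.73/(2√3) = 6.73/3.464102 = 1.943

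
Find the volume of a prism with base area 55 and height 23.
Volume = base area * height
Volume = 55 * 23
Volume = 1265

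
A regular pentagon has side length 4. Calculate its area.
For a regular 5-gon with side length s = 4:
Apothem a = s / (2*tan(pi/5)) = 4 / (2*tan(pi/5)) ≈ 2.7528
Perimeter P = 5 * 4 = 20
Area = (1/2) * P * a = (1/2) * 20 * 2.7528 = 27.53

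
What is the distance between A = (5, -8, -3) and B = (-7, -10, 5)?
d = √[(-12)² + (-2)² + (8)²] = √212 = 14.56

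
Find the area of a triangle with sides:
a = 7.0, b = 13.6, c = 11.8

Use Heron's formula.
s = (a+b+c)/2 = (7.0+13.6+11.8)/2 = 16.2
A = √(s(s-a)(s-b)(s-c)) = √(16.2·9.2·2.6·4.4)
A = √1705.02 = 41.29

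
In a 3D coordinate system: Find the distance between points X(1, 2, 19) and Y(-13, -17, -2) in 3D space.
d = √[(-14)² + (-19)² + (-21)²] = √998 = 31.59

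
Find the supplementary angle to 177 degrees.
Supplementary angles sum to 180 degrees.
Other angle = 180 - 177
Other angle = 3 degrees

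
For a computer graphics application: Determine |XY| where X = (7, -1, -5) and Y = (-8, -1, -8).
d = √[(-15)² + (0)² + (-3)²] = √234 = 15.3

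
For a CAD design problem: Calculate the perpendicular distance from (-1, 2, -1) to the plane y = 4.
d = |0(-1) + 1(2) + 0(-1) - (4)| / √(0² + 1² + 0²) = 2/√1 = 2.0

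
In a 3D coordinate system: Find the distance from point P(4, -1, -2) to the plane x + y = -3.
d = |1(4) + 1(-1) + 0(-2) - (-3)| / √(1² + 1² + 0²) = 6/√2 = 4.243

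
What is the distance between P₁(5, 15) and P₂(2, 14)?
Using the distance formula: d = sqrt((x₂-x₁)² + (y₂-y₁)²)
dx = 2 - 5 = -3
dy = 14 - 15 = -1
d = sqrt((-3)² + (-1)²) = sqrt(9 + 1) = sqrt(10) = 3.16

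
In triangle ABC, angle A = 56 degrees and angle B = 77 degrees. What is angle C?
Sum of angles in a triangle = 180 degrees
Third angle = 180 - 56 - 77
Third angle = 47 degrees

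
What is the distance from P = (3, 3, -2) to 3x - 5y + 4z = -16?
d = |3(3) + (-5)(3) + 4(-2) - (-16)| / √(3² + (-5)² + 4²) = 2/√50 = 0.2828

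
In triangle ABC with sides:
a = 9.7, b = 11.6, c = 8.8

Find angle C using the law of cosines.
cos(C) = (a² + b² - c²)/(2ab)
cos(C) = (9.7² + 11.6² - 8.8²)/(2·9.7·11.6) = 151.21/225.04 = 0.671925
C = arccos(0.671925) = 47.78°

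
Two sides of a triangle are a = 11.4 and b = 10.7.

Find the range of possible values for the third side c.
By the triangle inequality: |a - b| < c < a + b
|11.4 - 10.7| < c < 11.4 + 10.7
0.7 < c < 22.1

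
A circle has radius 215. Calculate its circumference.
Circumference = 2 * pi * r
Circumference = 2 * pi * 215
Circumference = 1350.88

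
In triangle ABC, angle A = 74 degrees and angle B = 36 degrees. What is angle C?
Sum of angles in a triangle = 180 degrees
Third angle = 180 - 74 - 36
Third angle = 70 degrees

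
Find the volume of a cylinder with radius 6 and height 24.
Volume = pi * r² * h
Volume = pi * 6² * 24
Volume = pi * 36 * 24
Volume = pi * 864
Volume = 2714.34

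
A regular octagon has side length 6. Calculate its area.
For a regular 8-gon with side length s = 6:
Apothem a = s / (2*tan(pi/8)) = 6 / (2*tan(pi/8)) ≈ 7.2426
Perimeter P = 8 * 6 = 48
Area = (1/2) * P * a = (1/2) * 48 * 7.2426 = 173.82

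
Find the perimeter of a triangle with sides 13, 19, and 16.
Perimeter = sum of all sides
Perimeter = 13 + 19 + 16
Perimeter = 48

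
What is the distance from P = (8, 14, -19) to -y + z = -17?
d = |0(8) + (-1)(14) + 1(-19) - (-17)| / √(0² + (-1)² + 1²) = 16/√2 = 11.31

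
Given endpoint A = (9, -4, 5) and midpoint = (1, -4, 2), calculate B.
B = (2×1 - 9, 2×(-4) - (-4), 2×2 - 5) = (-7, -4, -1)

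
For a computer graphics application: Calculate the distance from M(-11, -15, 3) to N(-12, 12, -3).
d = √[(-1)² + (27)² + (-6)²] = √766 = 27.68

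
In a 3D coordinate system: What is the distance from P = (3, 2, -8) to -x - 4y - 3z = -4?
d = |(-1)(3) + (-4)(2) + (-3)(-8) - (-4)| / √((-1)² + (-4)² + (-3)²) = 17/√26 = 3.334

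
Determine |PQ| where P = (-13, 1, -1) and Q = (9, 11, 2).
d = √[(22)² + (10)² + (3)²] = √593 = 24.35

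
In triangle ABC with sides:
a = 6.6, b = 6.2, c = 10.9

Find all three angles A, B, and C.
By the law of cosines:
cos(A) = (b² + c² - a²)/(2bc) = 0.841151  →  A = 32.74°
cos(B) = (a² + c² - b²)/(2ac) = 0.861343  →  B = 30.53°
cos(C) = (a² + b² - c²)/(2ab) = -0.449780  →  C = 116.7°
Check: A + B + C = 180.0° ✓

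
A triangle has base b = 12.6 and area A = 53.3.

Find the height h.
A = ½bh  →  h = 2A/b
h = 2·53.3/12.6 = 8.46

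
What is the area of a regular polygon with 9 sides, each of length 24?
For a regular 9-gon with side length s = 24:
Apothem a = s / (2*tan(pi/9)) = 24 / (2*tan(pi/9)) ≈ 32.9697
Perimeter P = 9 * 24 = 216
Area = (1/2) * P * a = (1/2) * 216 * 32.9697 = 3560.73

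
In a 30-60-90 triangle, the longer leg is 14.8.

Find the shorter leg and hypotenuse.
In a 30-60-90 triangle, sides are in ratio 1 : √3 : 2.
Long leg = short leg·√3  →  short leg = 14.8/√3 = 8.545
Hypotenuse = 2·(short leg) = 2·14.8/√3 = 17.09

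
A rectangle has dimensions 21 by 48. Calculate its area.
Area = length * width
Area = 21 * 48
Area = 1008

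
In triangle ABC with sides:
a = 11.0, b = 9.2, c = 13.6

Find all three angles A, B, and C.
By the law of cosines:
cos(A) = (b² + c² - a²)/(2bc) = 0.593830  →  A = 53.57°
cos(B) = (a² + c² - b²)/(2ac) = 0.739706  →  B = 42.29°
cos(C) = (a² + b² - c²)/(2ab) = 0.102174  →  C = 84.14°
Check: A + B + C = 180.0° ✓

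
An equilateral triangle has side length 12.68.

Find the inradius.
For an equilateral triangle, r = s/(2√3) where s is the side.
r = 12.68/(2√3) = 12.68/3.464102 = 3.66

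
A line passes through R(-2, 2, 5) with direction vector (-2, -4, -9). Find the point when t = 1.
P(1) = (-2 + (-2)(1), 2 + (-4)(1), 5 + (-9)(1)) = (-4, -2, -4)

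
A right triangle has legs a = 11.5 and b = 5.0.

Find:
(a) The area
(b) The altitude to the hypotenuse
(a) Area = ½ab = ½·11.5·5.0 = 28.75
(b) Hypotenuse c = √(11.5² + 5.0²) = √157.25 = 12.5399
    Area = ½·c·h_c  →  h_c = 2·Area/c = 2·28.75/12.5399 = 4.585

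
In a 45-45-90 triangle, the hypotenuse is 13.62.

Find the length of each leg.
In a 45-45-90 triangle, hypotenuse = leg·√2  →  leg = hypotenuse/√2
leg = 13.62/√2 = 9.631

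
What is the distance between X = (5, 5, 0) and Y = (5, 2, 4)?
d = √[(0)² + (-3)² + (4)²] = √25 = 5.0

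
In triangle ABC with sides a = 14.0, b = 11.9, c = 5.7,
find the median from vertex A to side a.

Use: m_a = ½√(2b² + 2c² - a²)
m_a = ½√(2·11.9² + 2·5.7² - 14.0²)
m_a = ½√(283.22 + 64.98 - 196) = ½√152.2 = 6.168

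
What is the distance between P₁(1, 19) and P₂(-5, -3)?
Using the distance formula: d = sqrt((x₂-x₁)² + (y₂-y₁)²)
dx = (-5) - 1 = -6
dy = (-3) - 19 = -22
d = sqrt((-6)² + (-22)²) = sqrt(36 + 484) = sqrt(520) = 22.80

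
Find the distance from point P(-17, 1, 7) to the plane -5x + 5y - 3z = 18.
d = |(-5)(-17) + 5(1) + (-3)(7) - (18)| / √((-5)² + 5² + (-3)²) = 51/√59 = 6.64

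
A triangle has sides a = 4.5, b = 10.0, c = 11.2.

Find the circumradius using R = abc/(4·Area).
s = (a+b+c)/2 = 12.85
Area = √(s(s-a)(s-b)(s-c)) = √(12.85·8.35·2.85·1.65) = 22.4626
R = abc/(4·Area) = (4.5·10.0·11.2)/(4·22.4626) = 504/89.8504 = 5.609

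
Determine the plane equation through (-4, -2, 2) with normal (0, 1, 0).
d = n·P = (0)(-4) + (1)(-2) + (0)(2) = -2
Plane: y = -2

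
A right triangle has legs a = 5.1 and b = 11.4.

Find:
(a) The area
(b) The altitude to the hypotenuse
(a) Area = ½ab = ½·5.1·11.4 = 29.07
(b) Hypotenuse c = √(5.1² + 11.4²) = √155.97 = 12.4888
    Area = ½·c·h_c  →  h_c = 2·Area/c = 2·29.07/12.4888 = 4.655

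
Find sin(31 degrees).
sin(31 degrees) = 0.515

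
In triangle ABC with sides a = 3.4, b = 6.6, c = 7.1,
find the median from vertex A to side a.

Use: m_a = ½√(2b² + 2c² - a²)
m_a = ½√(2·6.6² + 2·7.1² - 3.4²)
m_a = ½√(87.12 + 100.82 - 11.56) = ½√176.38 = 6.64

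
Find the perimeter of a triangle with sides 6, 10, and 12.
Perimeter = sum of all sides
Perimeter = 6 + 10 + 12
Perimeter = 28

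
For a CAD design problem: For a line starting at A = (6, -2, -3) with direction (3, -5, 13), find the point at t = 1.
P(1) = (6 + 3(1), -2 + (-5)(1), -3 + 13(1)) = (9, -7, 10)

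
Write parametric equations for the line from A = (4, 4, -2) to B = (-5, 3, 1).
Direction vector d = B - A = (-9, -1, 3)
x = 4 - 9t, y = 4 - t, z = -2 + 3t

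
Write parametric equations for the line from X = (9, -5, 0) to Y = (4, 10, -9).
Direction vector d = Y - X = (-5, 15, -9)
x = 9 - 5t, y = -5 + 15t, z = 0 - 9t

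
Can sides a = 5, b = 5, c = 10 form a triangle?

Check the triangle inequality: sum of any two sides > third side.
No: 5 + 5 = 10 is not > 10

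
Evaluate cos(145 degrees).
cos(145 degrees) = -0.8192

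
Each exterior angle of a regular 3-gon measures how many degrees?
Exterior angle of a regular n-gon = 360/n
Exterior angle = 360/3
Exterior angle = 120 degrees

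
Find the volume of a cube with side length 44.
Volume = s³
Volume = 44³
Volume = 85184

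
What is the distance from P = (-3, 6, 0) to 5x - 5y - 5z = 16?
d = |5(-3) + (-5)(6) + (-5)(0) - (16)| / √(5² + (-5)² + (-5)²) = 61/√75 = 7.044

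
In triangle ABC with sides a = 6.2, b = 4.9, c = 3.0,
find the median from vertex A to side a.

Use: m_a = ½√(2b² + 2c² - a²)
m_a = ½√(2·4.9² + 2·3.0² - 6.2²)
m_a = ½√(48.02 + 18 - 38.44) = ½√27.58 = 2.626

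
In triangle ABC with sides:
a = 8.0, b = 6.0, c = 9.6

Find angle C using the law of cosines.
cos(C) = (a² + b² - c²)/(2ab)
cos(C) = (8.0² + 6.0² - 9.6²)/(2·8.0·6.0) = 7.84/96 = 0.081667
C = arccos(0.081667) = 85.32°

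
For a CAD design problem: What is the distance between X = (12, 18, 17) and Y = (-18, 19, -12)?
d = √[(-30)² + (1)² + (-29)²] = √1742 = 41.74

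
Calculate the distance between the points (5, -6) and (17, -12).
Using the distance formula: d = sqrt((x₂-x₁)² + (y₂-y₁)²)
dx = 17 - 5 = 12
dy = (-12) - (-6) = -6
d = sqrt(12² + (-6)²) = sqrt(144 + 36) = sqrt(180) = 13.42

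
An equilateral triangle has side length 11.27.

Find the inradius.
For an equilateral triangle, r = s/(2√3) where s is the side.
r = 11.27/(2√3) = 11.27/3.464102 = 3.253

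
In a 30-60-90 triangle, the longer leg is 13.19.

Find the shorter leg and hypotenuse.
In a 30-60-90 triangle, sides are in ratio 1 : √3 : 2.
Long leg = short leg·√3  →  short leg = 13.19/√3 = 7.615
Hypotenuse = 2·(short leg) = 2·13.19/√3 = 15.23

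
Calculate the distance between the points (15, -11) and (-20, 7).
Using the distance formula: d = sqrt((x₂-x₁)² + (y₂-y₁)²)
dx = (-20) - 15 = -35
dy = 7 - (-11) = 18
d = sqrt((-35)² + 18²) = sqrt(1225 + 324) = sqrt(1549) = 39.36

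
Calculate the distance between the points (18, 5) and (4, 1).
Using the distance formula: d = sqrt((x₂-x₁)² + (y₂-y₁)²)
dx = 4 - 18 = -14
dy = 1 - 5 = -4
d = sqrt((-14)² + (-4)²) = sqrt(196 + 16) = sqrt(212) = 14.56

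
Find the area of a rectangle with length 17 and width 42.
Area = length * width
Area = 17 * 42
Area = 714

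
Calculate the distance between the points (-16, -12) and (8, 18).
Using the distance formula: d = sqrt((x₂-x₁)² + (y₂-y₁)²)
dx = 8 - (-16) = 24
dy = 18 - (-12) = 30
d = sqrt(24² + 30²) = sqrt(576 + 900) = sqrt(1476) = 38.42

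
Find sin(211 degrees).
sin(211 degrees) = -0.515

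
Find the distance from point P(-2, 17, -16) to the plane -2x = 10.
d = |(-2)(-2) + 0(17) + 0(-16) - (10)| / √((-2)² + 0² + 0²) = 6/√4 = 3.0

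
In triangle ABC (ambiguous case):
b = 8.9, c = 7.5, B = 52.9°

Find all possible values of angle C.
sin(C)/c = sin(B)/b  →  sin(C) = c·sin(B)/b = 7.5·sin(52.9°)/8.9 = 0.672121
C₁ = arcsin(0.672121) = 42.23°,  C₂ = 180° - C₁ = 137.77°
Check C₂: A = 180° - 52.9° - 137.77° = -10.67° ≤ 0, rejected
C = 42.23° (one solution)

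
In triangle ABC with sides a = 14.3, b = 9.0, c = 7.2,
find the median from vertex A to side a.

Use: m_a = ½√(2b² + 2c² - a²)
m_a = ½√(2·9.0² + 2·7.2² - 14.3²)
m_a = ½√(162 + 103.68 - 204.49) = ½√61.19 = 3.911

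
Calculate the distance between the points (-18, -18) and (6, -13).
Using the distance formula: d = sqrt((x₂-x₁)² + (y₂-y₁)²)
dx = 6 - (-18) = 24
dy = (-13) - (-18) = 5
d = sqrt(24² + 5²) = sqrt(576 + 25) = sqrt(601) = 24.52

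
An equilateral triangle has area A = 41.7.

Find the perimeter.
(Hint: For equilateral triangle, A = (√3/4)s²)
A = (√3/4)s²  →  s² = 4A/√3 = 4·41.7/√3 = 96.302
s = 9.81336
Perimeter = 3s = 29.44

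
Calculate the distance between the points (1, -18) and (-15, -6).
Using the distance formula: d = sqrt((x₂-x₁)² + (y₂-y₁)²)
dx = (-15) - 1 = -16
dy = (-6) - (-18) = 12
d = sqrt((-16)² + 12²) = sqrt(256 + 144) = sqrt(400) = 20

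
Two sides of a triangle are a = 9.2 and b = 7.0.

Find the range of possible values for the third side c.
By the triangle inequality: |a - b| < c < a + b
|9.2 - 7.0| < c < 9.2 + 7.0
2.2 < c < 16.2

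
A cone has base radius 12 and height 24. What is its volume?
Volume = (1/3) * pi * r² * h
Volume = (1/3) * pi * 12² * 24
Volume = (1/3) * pi * 144 * 24
Volume = (1/3) * pi * 3456
Volume = 3619.11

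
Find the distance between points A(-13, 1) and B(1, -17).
Using the distance formula: d = sqrt((x₂-x₁)² + (y₂-y₁)²)
dx = 1 - (-13) = 14
dy = (-17) - 1 = -18
d = sqrt(14² + (-18)²) = sqrt(196 + 324) = sqrt(520) = 22.80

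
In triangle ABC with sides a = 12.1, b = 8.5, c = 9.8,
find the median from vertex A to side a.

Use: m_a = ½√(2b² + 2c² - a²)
m_a = ½√(2·8.5² + 2·9.8² - 12.1²)
m_a = ½√(144.5 + 192.08 - 146.41) = ½√190.17 = 6.895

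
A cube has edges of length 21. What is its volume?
Volume = s³
Volume = 21³
Volume = 9261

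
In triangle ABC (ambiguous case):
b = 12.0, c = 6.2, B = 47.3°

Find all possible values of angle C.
sin(C)/c = sin(B)/b  →  sin(C) = c·sin(B)/b = 6.2·sin(47.3°)/12.0 = 0.379706
C₁ = arcsin(0.379706) = 22.32°,  C₂ = 180° - C₁ = 157.68°
Check C₂: A = 180° - 47.3° - 157.68° = -24.98° ≤ 0, rejected
C = 22.32° (one solution)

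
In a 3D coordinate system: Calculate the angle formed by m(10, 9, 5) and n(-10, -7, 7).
m·n = -128, |m|² = 206, |n|² = 198
cos θ = -128/√40788 ≈ -0.6338
θ ≈ 129.3°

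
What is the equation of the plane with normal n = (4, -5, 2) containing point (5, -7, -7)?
d = n·P = (4)(5) + (-5)(-7) + (2)(-7) = 41
Plane: 4x - 5y + 2z = 41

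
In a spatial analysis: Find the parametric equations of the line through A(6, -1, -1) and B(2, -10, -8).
Direction vector d = B - A = (-4, -9, -7)
x = 6 - 4t, y = -1 - 9t, z = -1 - 7t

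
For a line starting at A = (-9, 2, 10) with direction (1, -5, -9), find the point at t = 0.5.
P(0.5) = (-9 + 1(0.5), 2 + (-5)(0.5), 10 + (-9)(0.5)) = (-8.5, -0.5, 5.5)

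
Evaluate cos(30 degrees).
cos(30 degrees) = sqrt(3)/2
Decimal approximation: 0.866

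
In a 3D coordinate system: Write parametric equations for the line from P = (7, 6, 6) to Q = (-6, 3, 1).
Direction vector d = Q - P = (-13, -3, -5)
x = 7 - 13t, y = 6 - 3t, z = 6 - 5t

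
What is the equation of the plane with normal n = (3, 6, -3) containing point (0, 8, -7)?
d = n·P = (3)(0) + (6)(8) + (-3)(-7) = 69
Plane: 3x + 6y - 3z = 69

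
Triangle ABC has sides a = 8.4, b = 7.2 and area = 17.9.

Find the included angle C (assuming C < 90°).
Area = ½ab·sin(C)  →  sin(C) = 2·Area/(ab)
sin(C) = 2·17.9/(8.4·7.2) = 0.591931
C = arcsin(0.591931) = 36.29°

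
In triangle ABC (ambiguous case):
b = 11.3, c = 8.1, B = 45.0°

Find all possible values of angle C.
sin(C)/c = sin(B)/b  →  sin(C) = c·sin(B)/b = 8.1·sin(45.0°)/11.3 = 0.506864
C₁ = arcsin(0.506864) = 30.46°,  C₂ = 180° - C₁ = 149.54°
Check C₂: A = 180° - 45.0° - 149.54° = -14.54° ≤ 0, rejected
C = 30.46° (one solution)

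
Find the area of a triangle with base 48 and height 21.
Area = (1/2) * base * height
Area = (1/2) * 48 * 21
Area = 504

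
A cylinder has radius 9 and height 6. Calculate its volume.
Volume = pi * r² * h
Volume = pi * 9² * 6
Volume = pi * 81 * 6
Volume = pi * 486
Volume = 1526.81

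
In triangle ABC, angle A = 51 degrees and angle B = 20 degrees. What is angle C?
Sum of angles in a triangle = 180 degrees
Third angle = 180 - 51 - 20
Third angle = 109 degrees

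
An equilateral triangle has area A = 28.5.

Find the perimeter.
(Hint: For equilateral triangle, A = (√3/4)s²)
A = (√3/4)s²  →  s² = 4A/√3 = 4·28.5/√3 = 65.8179
s = 8.11283
Perimeter = 3s = 24.34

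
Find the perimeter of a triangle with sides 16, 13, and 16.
Perimeter = sum of all sides
Perimeter = 16 + 13 + 16
Perimeter = 45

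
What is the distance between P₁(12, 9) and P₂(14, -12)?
Using the distance formula: d = sqrt((x₂-x₁)² + (y₂-y₁)²)
dx = 14 - 12 = 2
dy = (-12) - 9 = -21
d = sqrt(2² + (-21)²) = sqrt(4 + 441) = sqrt(445) = 21.10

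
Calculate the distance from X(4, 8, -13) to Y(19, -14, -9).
d = √[(15)² + (-22)² + (4)²] = √725 = 26.93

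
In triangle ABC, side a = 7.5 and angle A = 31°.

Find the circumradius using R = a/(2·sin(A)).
R = a/(2·sin(A)) = 7.5/(2·sin(31°))
R = 7.5/(2·0.515038) = 7.5/1.030076 = 7.281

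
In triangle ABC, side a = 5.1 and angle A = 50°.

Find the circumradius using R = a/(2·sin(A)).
R = a/(2·sin(A)) = 5.1/(2·sin(50°))
R = 5.1/(2·0.766044) = 5.1/1.532089 = 3.329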